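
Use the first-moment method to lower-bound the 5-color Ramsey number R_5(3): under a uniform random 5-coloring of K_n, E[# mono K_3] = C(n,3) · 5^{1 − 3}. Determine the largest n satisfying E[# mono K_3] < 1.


We need C(n, 3) · 5^{1 − 3} < 1, i.e. C(n, 3) < 5^{3 − 1} = 25.
Check values of n near the boundary:
  n = 5: C(5, 3) = 10; 10 < 25? YES
  n = 6: C(6, 3) = 20; 20 < 25? YES
  n = 7: C(7, 3) = 35; 35 < 25? NO
  n = 8: C(8, 3) = 56; 56 < 25? NO
  n = 9: C(9, 3) = 84; 84 < 25? NO
The largest n with C(n, 3) < 25 is n = 6 (where E[X] = 4/5 ≈ 0.800). Hence R_5(3) > 6, i.e. R_5(3) ≥ 7.

Largest n = 6; hence R_5(3) > 6.


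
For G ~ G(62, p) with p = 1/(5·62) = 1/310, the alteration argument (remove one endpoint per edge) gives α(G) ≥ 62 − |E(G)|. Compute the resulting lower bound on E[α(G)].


E[|E(G)|] = C(62, 2)·p = 1891 · (1/310) = 61/10.
E[α(G)] ≥ n − E[|E(G)|] = 62 − 61/10 = 559/10.
Numerically: ≈ 55.900.
(This is only a lower bound; the true E[α(G)] may be larger.)

E[α(G)] ≥ 559/10 ≈ 55.900.


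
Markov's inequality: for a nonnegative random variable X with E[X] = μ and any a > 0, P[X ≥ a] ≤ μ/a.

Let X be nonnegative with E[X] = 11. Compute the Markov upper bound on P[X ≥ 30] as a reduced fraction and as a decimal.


μ = E[X] = 11, a = 30.
Markov: P[X ≥ 30] ≤ μ/a = (11)/30 = 11/30.
Numerically: ≈ 0.3667.
(Since a = 30 > μ = 11.0000, the bound 11/30 is < 1 and informative.)

P[X ≥ 30] ≤ 11/30 ≈ 0.3667.


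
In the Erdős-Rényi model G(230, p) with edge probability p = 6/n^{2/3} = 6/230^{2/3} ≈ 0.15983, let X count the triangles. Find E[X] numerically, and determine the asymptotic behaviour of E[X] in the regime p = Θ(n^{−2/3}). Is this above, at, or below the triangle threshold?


Number of potential triangles: C(230, 3) = 2001460.
Each occurs with probability p³ ≈ (0.15983)³ ≈ 4.0831758e-03.
By linearity: E[X] = C(230, 3)·p³ ≈ 2001460 · 4.0831758e-03 ≈ 8172.31304.
Since α = 2/3 < 1, p = c/n^{2/3} ≫ 1/n is above the triangle threshold p ~ 1/n. Asymptotically E[X] ~ (c³/6)·n^{3(1−α)} = (6³/6)·n^{1} → ∞; triangles are abundant w.h.p.

E[X] ≈ 8172.31304; in regime p = Θ(1/n^{2/3}) E[X] diverges (above the triangle threshold p ~ 1/n).


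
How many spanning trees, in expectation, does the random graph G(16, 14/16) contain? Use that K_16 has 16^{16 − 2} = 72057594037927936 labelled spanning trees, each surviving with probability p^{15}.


K_16 has 16^{16 − 2} = 72057594037927936 labelled spanning trees.
For each such spanning tree H, let X_H = 1 if all 15 edges of H are present in G. Then P[X_H = 1] = p^{15} = (7/8)^{15} = 4747561509943/35184372088832.
Summing the indicators: E[X] = Σ_H E[X_H] = 72057594037927936 · p^{15} = 72057594037927936 · 4747561509943/35184372088832 = 9723005972363264.
Numerically: E[X] ≈ 9.723e+15.

E[X] = 72057594037927936 · (7/8)^{15} = 9723005972363264 ≈ 9.723e+15.


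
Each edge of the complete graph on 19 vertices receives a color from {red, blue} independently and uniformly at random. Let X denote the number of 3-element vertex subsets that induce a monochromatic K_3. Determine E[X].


Let X = Σ_S X_S over the C(19, 3) = 969 subsets S of size 3, where X_S = 1 if the K_3 on S is monochromatic.
For a fixed S, the K_3 on S has C(3, 2) = 3 edges. P[all 3 edges red] = (1/2)^3, and likewise for blue, so P[monochromatic] = 2·(1/2)^3 = 2^{1 − 3} = 1/4.
By linearity: E[X] = C(19, 3) · 2^{1 − 3} = 969 · 1/4 = 969/4.
Numerically: E[X] ≈ 242.250000.

E[X] = C(19,3)·2^(1−C(3,2)) = 969/4 ≈ 242.250000.


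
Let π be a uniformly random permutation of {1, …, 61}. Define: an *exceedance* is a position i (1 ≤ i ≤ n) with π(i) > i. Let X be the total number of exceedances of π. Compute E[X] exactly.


Write X = Σ_{i=1}^{61} X_i, where X_i = 1_{π(i) > i}.
For each fixed i, π(i) is uniform over {1, …, 61} (marginal of a uniform permutation), so P[π(i) > i] = (n − i)/n. Summing: Σ_{i=1}^{61} (n − i)/n = (0 + 1 + … + 60)/61 = 61(61 − 1)/(2·61) = (61 − 1)/2.
Hence E[X] = Σ_{i=1}^{61} (61 − i)/61 = 30 ≈ 30.00000.

E[X] = 30 = 30.00000.


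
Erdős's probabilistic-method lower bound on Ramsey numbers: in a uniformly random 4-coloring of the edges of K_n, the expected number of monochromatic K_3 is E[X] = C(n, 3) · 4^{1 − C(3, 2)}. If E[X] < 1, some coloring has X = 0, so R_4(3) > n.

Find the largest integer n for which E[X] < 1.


We need C(n, 3) · 4^{1 − 3} < 1, i.e. C(n, 3) < 4^{3 − 1} = 16.
Check values of n near the boundary:
  n = 3: C(3, 3) = 1; 1 < 16? YES
  n = 4: C(4, 3) = 4; 4 < 16? YES
  n = 5: C(5, 3) = 10; 10 < 16? YES
  n = 6: C(6, 3) = 20; 20 < 16? NO
The largest n with C(n, 3) < 16 is n = 5 (where E[X] = 5/8 ≈ 0.62500). Hence R_4(3) > 5, i.e. R_4(3) ≥ 6.

Largest n = 5; hence R_4(3) > 5.


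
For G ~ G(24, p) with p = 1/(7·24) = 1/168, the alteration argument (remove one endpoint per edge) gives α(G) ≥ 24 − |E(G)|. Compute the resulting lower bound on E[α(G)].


E[|E(G)|] = C(24, 2)·p = 276 · (1/168) = 23/14.
E[α(G)] ≥ n − E[|E(G)|] = 24 − 23/14 = 313/14.
Numerically: ≈ 22.357.
(This is only a lower bound; the true E[α(G)] may be larger.)

E[α(G)] ≥ 313/14 ≈ 22.357.


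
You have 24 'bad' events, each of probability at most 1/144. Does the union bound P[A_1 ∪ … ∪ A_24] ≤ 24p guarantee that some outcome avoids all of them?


Union bound: P[∪_{i=1}^{24} A_i] ≤ Σ_i P[A_i] ≤ 24·p = 24·(1/144) = 1/6.
Numerically: 1/6 ≈ 0.166667.
Is 1/6 < 1? YES.
Since P[∪ A_i] ≤ 1/6 < 1, the complement has P[∩ A_i^c] ≥ 1 − 1/6 = 5/6 > 0, so some outcome avoids every A_i.

24·p = 1/6 ≈ 0.166667; existence CERTIFIED by the union bound.


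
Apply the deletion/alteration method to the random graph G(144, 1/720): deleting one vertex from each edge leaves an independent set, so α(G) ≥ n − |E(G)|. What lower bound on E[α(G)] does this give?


E[|E(G)|] = C(144, 2)·p = 10296 · (1/720) = 143/10.
E[α(G)] ≥ n − E[|E(G)|] = 144 − 143/10 = 1297/10.
Numerically: ≈ 129.700000.
(This is only a lower bound; the true E[α(G)] may be larger.)

E[α(G)] ≥ 1297/10 ≈ 129.700000.


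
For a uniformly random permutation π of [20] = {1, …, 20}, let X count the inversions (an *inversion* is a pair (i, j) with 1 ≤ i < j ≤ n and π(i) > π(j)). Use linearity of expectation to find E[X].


Write X = Σ X_I over the C(20, 2) = 190 pairs i < j, with X_I the indicator of one inversion.
There are 190 indicators.
For each fixed pair i < j, the values π(i) and π(j) are two distinct elements of {1, …, 20} in uniformly random order; by symmetry P[π(i) > π(j)] = 1/2.
By linearity: E[X] = 190 · (1/2) = C(20, 2) · (1/2) = 190/2 = 95 ≈ 95.000.

E[X] = 95 = 95.000.


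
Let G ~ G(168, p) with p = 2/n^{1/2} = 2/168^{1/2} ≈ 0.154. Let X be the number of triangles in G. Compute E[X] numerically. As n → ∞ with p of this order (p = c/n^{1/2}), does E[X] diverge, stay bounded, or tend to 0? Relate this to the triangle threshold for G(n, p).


Number of potential triangles: C(168, 3) = 776216.
Each occurs with probability p³ ≈ (0.154)³ ≈ 3.67389e-03.
By linearity: E[X] = C(168, 3)·p³ ≈ 776216 · 3.67389e-03 ≈ 2851.732.
Since α = 1/2 < 1, p = c/n^{1/2} ≫ 1/n is above the triangle threshold p ~ 1/n. Asymptotically E[X] ~ (c³/6)·n^{3(1−α)} = (2³/6)·n^{1.5} → ∞; triangles are abundant w.h.p.

E[X] ≈ 2851.732; in regime p = Θ(1/n^{1/2}) E[X] diverges (above the triangle threshold p ~ 1/n).


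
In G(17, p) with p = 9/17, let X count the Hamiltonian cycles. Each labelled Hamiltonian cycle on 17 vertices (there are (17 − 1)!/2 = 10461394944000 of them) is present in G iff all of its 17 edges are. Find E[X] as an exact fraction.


K_17 has (17 − 1)!/2 = 10461394944000 labelled Hamiltonian cycles.
For each such Hamiltonian cycle H, let X_H = 1 if all 17 edges of H are present in G. Then P[X_H = 1] = p^{17} = (9/17)^{17} = 16677181699666569/827240261886336764177.
By linearity of expectation: E[X] = Σ_H E[X_H] = 10461394944000 · p^{17} = 10461394944000 · 16677181699666569/827240261886336764177 = 174466584313061171422427136000/827240261886336764177.
Numerically: E[X] ≈ 2.10902e+08.

E[X] = 10461394944000 · (9/17)^{17} = 174466584313061171422427136000/827240261886336764177 ≈ 2.10902e+08.


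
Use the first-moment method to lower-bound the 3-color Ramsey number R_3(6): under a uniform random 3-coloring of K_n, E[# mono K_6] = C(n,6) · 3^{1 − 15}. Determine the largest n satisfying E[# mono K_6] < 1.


We need C(n, 6) · 3^{1 − 15} < 1, i.e. C(n, 6) < 3^{15 − 1} = 4782969.
Check values of n near the boundary:
  n = 36: C(36, 6) = 1947792; 1947792 < 4782969? YES
  n = 37: C(37, 6) = 2324784; 2324784 < 4782969? YES
  n = 38: C(38, 6) = 2760681; 2760681 < 4782969? YES
  n = 39: C(39, 6) = 3262623; 3262623 < 4782969? YES
  n = 40: C(40, 6) = 3838380; 3838380 < 4782969? YES
  n = 41: C(41, 6) = 4496388; 4496388 < 4782969? YES
  n = 42: C(42, 6) = 5245786; 5245786 < 4782969? NO
  n = 43: C(43, 6) = 6096454; 6096454 < 4782969? NO
  n = 44: C(44, 6) = 7059052; 7059052 < 4782969? NO
The largest n with C(n, 6) < 4782969 is n = 41 (where E[X] = 1498796/1594323 ≈ 0.940). Hence R_3(6) > 41, i.e. R_3(6) ≥ 42.

Largest n = 41; hence R_3(6) > 41.


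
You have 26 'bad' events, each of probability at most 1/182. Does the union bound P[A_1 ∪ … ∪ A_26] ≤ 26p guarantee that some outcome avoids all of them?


Union bound: P[∪_{i=1}^{26} A_i] ≤ Σ_i P[A_i] ≤ 26·p = 26·(1/182) = 1/7.
Numerically: 1/7 ≈ 0.1429.
Is 1/7 < 1? YES.
Since P[∪ A_i] ≤ 1/7 < 1, the complement has P[∩ A_i^c] ≥ 1 − 1/7 = 6/7 > 0, so some outcome avoids every A_i.

26·p = 1/7 ≈ 0.1429; existence CERTIFIED by the union bound.


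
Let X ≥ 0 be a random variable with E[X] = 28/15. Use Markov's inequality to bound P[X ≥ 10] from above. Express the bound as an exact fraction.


μ = E[X] = 28/15, a = 10.
Markov: P[X ≥ 10] ≤ μ/a = (28/15)/10 = 14/75.
Numerically: ≈ 0.186667.
(Since a = 10 > μ = 1.866667, the bound 14/75 is < 1 and informative.)

P[X ≥ 10] ≤ 14/75 ≈ 0.186667.


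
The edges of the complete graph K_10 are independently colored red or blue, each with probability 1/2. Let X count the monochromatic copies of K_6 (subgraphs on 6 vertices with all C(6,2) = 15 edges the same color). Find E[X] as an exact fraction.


Let X = Σ_S X_S over the C(10, 6) = 210 subsets S of size 6, where X_S = 1 if the K_6 on S is monochromatic.
For a fixed S, the K_6 on S has C(6, 2) = 15 edges. P[all 15 edges red] = (1/2)^15, and likewise for blue, so P[monochromatic] = 2·(1/2)^15 = 2^{1 − 15} = 1/16384.
Summing: E[X] = C(10, 6) · 2^{1 − 15} = 210 · 1/16384 = 105/8192.
Numerically: E[X] ≈ 0.013.

E[X] = C(10,6)·2^(1−C(6,2)) = 105/8192 ≈ 0.013.


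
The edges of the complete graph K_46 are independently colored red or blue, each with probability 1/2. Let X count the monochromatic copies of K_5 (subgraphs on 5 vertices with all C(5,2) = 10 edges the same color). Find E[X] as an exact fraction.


Let X = Σ_S X_S over the C(46, 5) = 1370754 subsets S of size 5, where X_S = 1 if the K_5 on S is monochromatic.
For a fixed S, the K_5 on S has C(5, 2) = 10 edges. P[all 10 edges red] = (1/2)^10, and likewise for blue, so P[monochromatic] = 2·(1/2)^10 = 2^{1 − 10} = 1/512.
Summing: E[X] = C(46, 5) · 2^{1 − 10} = 1370754 · 1/512 = 685377/256.
Numerically: E[X] ≈ 2677.25391.

E[X] = C(46,5)·2^(1−C(5,2)) = 685377/256 ≈ 2677.25391.


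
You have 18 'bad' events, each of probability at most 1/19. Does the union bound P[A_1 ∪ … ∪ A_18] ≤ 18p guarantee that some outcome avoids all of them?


Union bound: P[∪_{i=1}^{18} A_i] ≤ Σ_i P[A_i] ≤ 18·p = 18·(1/19) = 18/19.
Numerically: 18/19 ≈ 0.94737.
Is 18/19 < 1? YES.
Since P[∪ A_i] ≤ 18/19 < 1, the complement has P[∩ A_i^c] ≥ 1 − 18/19 = 1/19 > 0, so some outcome avoids every A_i.

18·p = 18/19 ≈ 0.94737; existence CERTIFIED by the union bound.


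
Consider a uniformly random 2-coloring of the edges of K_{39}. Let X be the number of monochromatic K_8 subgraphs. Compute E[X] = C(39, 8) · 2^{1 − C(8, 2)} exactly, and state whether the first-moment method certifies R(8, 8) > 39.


E[X] = C(39, 8) · 2^{1 − 28} = 61523748 · 2^{−27} = 61523748/134217728.
As a reduced fraction: E[X] = 15380937/33554432 ≈ 0.458.
Is E[X] < 1? YES.
Since E[X] < 1, there exists a 2-coloring of K_{39} with no monochromatic K_8; hence R(8, 8) > 39.

E[X] = 15380937/33554432 ≈ 0.458; E[X] < 1, so R(8, 8) > 39.


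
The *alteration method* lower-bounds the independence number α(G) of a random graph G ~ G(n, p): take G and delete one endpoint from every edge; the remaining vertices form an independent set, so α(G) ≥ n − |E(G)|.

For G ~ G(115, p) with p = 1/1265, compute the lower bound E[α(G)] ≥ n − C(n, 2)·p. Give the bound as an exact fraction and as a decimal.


E[|E(G)|] = C(115, 2)·p = 6555 · (1/1265) = 57/11.
E[α(G)] ≥ n − E[|E(G)|] = 115 − 57/11 = 1208/11.
Numerically: ≈ 109.818.
(This is only a lower bound; the true E[α(G)] may be larger.)

E[α(G)] ≥ 1208/11 ≈ 109.818.


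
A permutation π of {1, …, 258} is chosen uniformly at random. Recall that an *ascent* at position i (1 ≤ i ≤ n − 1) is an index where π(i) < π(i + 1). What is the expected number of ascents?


Write X = Σ X_I over i = 1, …, 257, with X_I the indicator of one ascent.
There are 257 indicators.
For each fixed i, the pair (π(i), π(i+1)) is a uniformly random ordered pair of distinct values from {1, …, 258}; by symmetry P[π(i) < π(i+1)] = 1/2.
By linearity: E[X] = 257 · (1/2) = (258 − 1) · (1/2) = 257/2 ≈ 128.500.

E[X] = 257/2 = 128.500.


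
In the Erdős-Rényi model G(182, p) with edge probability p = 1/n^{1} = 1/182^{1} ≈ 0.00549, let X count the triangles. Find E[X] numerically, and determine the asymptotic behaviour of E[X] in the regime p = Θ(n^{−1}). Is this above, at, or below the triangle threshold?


Number of potential triangles: C(182, 3) = 988260.
Each occurs with probability p³ ≈ (0.00549)³ ≈ 1.65877e-07.
By linearity: E[X] = C(182, 3)·p³ ≈ 988260 · 1.65877e-07 ≈ 0.164.
Here α = 1, so p = 1/n is exactly at the triangle threshold p ~ 1/n. Asymptotically E[X] → c³/6 = 1³/6 = 1/6 ≈ 0.167, a bounded constant. In this regime the triangle count is asymptotically Poisson(c³/6).

E[X] ≈ 0.164; in regime p = Θ(1/n^{1}) E[X] stays bounded (at the triangle threshold p ~ 1/n).


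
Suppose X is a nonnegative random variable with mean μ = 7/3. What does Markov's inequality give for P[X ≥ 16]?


μ = E[X] = 7/3, a = 16.
Markov: P[X ≥ 16] ≤ μ/a = (7/3)/16 = 7/48.
Numerically: ≈ 0.145833.
(Since a = 16 > μ = 2.333333, the bound 7/48 is < 1 and informative.)

P[X ≥ 16] ≤ 7/48 ≈ 0.145833.


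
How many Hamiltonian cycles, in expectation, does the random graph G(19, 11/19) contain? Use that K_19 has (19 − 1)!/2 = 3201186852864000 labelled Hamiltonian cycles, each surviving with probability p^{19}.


K_19 has (19 − 1)!/2 = 3201186852864000 labelled Hamiltonian cycles.
For each such Hamiltonian cycle H, let X_H = 1 if all 19 edges of H are present in G. Then P[X_H = 1] = p^{19} = (11/19)^{19} = 61159090448414546291/1978419655660313589123979.
By linearity of expectation: E[X] = Σ_H E[X_H] = 3201186852864000 · p^{19} = 3201186852864000 · 61159090448414546291/1978419655660313589123979 = 195781676276584883979724733927424000/1978419655660313589123979.
Numerically: E[X] ≈ 9.9e+10.

E[X] = 3201186852864000 · (11/19)^{19} = 195781676276584883979724733927424000/1978419655660313589123979 ≈ 9.9e+10.


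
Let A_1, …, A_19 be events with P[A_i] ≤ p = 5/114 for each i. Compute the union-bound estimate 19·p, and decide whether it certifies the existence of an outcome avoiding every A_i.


Union bound: P[∪_{i=1}^{19} A_i] ≤ Σ_i P[A_i] ≤ 19·p = 19·(5/114) = 5/6.
Numerically: 5/6 ≈ 0.8333333.
Is 5/6 < 1? YES.
Since P[∪ A_i] ≤ 5/6 < 1, the complement has P[∩ A_i^c] ≥ 1 − 5/6 = 1/6 > 0, so some outcome avoids every A_i.

19·p = 5/6 ≈ 0.8333333; existence CERTIFIED by the union bound.


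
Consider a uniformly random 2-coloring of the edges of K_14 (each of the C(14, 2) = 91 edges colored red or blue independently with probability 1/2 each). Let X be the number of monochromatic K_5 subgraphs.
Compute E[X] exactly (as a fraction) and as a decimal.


Let X = Σ_S X_S over the C(14, 5) = 2002 subsets S of size 5, where X_S = 1 if the K_5 on S is monochromatic.
For a fixed S, the K_5 on S has C(5, 2) = 10 edges. P[all 10 edges red] = (1/2)^10, and likewise for blue, so P[monochromatic] = 2·(1/2)^10 = 2^{1 − 10} = 1/512.
By linearity: E[X] = C(14, 5) · 2^{1 − 10} = 2002 · 1/512 = 1001/256.
Numerically: E[X] ≈ 3.910.

E[X] = C(14,5)·2^(1−C(5,2)) = 1001/256 ≈ 3.910.


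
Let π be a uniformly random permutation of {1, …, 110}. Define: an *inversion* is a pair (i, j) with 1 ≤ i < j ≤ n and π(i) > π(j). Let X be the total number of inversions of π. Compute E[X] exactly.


Write X = Σ X_I over the C(110, 2) = 5995 pairs i < j, with X_I the indicator of one inversion.
There are 5995 indicators.
For each fixed pair i < j, the values π(i) and π(j) are two distinct elements of {1, …, 110} in uniformly random order; by symmetry P[π(i) > π(j)] = 1/2.
By linearity: E[X] = 5995 · (1/2) = C(110, 2) · (1/2) = 5995/2 = 5995/2 ≈ 2997.50000.

E[X] = 5995/2 = 2997.50000.


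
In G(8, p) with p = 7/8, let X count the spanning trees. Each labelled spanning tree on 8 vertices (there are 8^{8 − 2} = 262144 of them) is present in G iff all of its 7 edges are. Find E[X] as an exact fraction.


K_8 has 8^{8 − 2} = 262144 labelled spanning trees.
For each such spanning tree H, let X_H = 1 if all 7 edges of H are present in G. Then P[X_H = 1] = p^{7} = (7/8)^{7} = 823543/2097152.
By linearity: E[X] = Σ_H E[X_H] = 262144 · p^{7} = 262144 · 823543/2097152 = 823543/8.
Numerically: E[X] ≈ 1.0294e+05.

E[X] = 262144 · (7/8)^{7} = 823543/8 ≈ 1.0294e+05.


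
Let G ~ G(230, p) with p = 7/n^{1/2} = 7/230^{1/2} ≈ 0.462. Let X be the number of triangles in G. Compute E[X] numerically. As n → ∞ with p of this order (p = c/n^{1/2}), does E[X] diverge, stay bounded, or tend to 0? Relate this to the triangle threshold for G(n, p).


Number of potential triangles: C(230, 3) = 2001460.
Each occurs with probability p³ ≈ (0.462)³ ≈ 9.83337e-02.
By linearity: E[X] = C(230, 3)·p³ ≈ 2001460 · 9.83337e-02 ≈ 196810.961.
Since α = 1/2 < 1, p = c/n^{1/2} ≫ 1/n is above the triangle threshold p ~ 1/n. Asymptotically E[X] ~ (c³/6)·n^{3(1−α)} = (7³/6)·n^{1.5} → ∞; triangles are abundant w.h.p.

E[X] ≈ 196810.961; in regime p = Θ(1/n^{1/2}) E[X] diverges (above the triangle threshold p ~ 1/n).


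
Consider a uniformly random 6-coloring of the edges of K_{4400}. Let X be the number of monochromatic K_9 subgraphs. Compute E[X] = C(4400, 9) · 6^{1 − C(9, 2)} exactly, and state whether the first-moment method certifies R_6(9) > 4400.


E[X] = C(4400, 9) · 6^{1 − 36} = 1689489304164437494711163600 · 6^{−35} = 1689489304164437494711163600/1719070799748422591028658176.
As a reduced fraction: E[X] = 105593081510277343419447725/107441924984276411939291136 ≈ 0.983.
Is E[X] < 1? YES.
Since E[X] < 1, there exists a 6-coloring of K_{4400} with no monochromatic K_9; hence R_6(9) > 4400.

E[X] = 105593081510277343419447725/107441924984276411939291136 ≈ 0.983; E[X] < 1, so R_6(9) > 4400.


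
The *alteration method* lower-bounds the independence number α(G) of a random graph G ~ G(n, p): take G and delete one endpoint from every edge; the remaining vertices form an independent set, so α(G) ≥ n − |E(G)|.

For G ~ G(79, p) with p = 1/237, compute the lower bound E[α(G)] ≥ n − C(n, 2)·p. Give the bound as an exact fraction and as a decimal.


E[|E(G)|] = C(79, 2)·p = 3081 · (1/237) = 13.
E[α(G)] ≥ n − E[|E(G)|] = 79 − 13 = 66.
Numerically: ≈ 66.00000.
(This is only a lower bound; the true E[α(G)] may be larger.)

E[α(G)] ≥ 66 ≈ 66.00000.


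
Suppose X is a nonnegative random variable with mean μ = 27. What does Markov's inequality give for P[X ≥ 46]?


μ = E[X] = 27, a = 46.
Markov: P[X ≥ 46] ≤ μ/a = (27)/46 = 27/46.
Numerically: ≈ 0.5870.
(Since a = 46 > μ = 27.0000, the bound 27/46 is < 1 and informative.)

P[X ≥ 46] ≤ 27/46 ≈ 0.5870.


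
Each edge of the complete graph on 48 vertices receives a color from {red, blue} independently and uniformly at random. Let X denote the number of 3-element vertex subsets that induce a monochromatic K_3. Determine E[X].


Let X = Σ_S X_S over the C(48, 3) = 17296 subsets S of size 3, where X_S = 1 if the K_3 on S is monochromatic.
For a fixed S, the K_3 on S has C(3, 2) = 3 edges. P[all 3 edges red] = (1/2)^3, and likewise for blue, so P[monochromatic] = 2·(1/2)^3 = 2^{1 − 3} = 1/4.
Summing: E[X] = C(48, 3) · 2^{1 − 3} = 17296 · 1/4 = 4324.
Numerically: E[X] ≈ 4324.00000.

E[X] = C(48,3)·2^(1−C(3,2)) = 4324 ≈ 4324.00000.


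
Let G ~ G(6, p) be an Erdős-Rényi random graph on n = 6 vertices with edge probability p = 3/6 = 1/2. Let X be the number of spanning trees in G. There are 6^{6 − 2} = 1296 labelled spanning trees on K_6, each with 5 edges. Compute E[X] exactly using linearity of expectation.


K_6 has 6^{6 − 2} = 1296 labelled spanning trees.
For each such spanning tree H, let X_H = 1 if all 5 edges of H are present in G. Then P[X_H = 1] = p^{5} = (1/2)^{5} = 1/32.
By linearity of expectation: E[X] = Σ_H E[X_H] = 1296 · p^{5} = 1296 · 1/32 = 81/2.
Numerically: E[X] ≈ 40.5.

E[X] = 1296 · (1/2)^{5} = 81/2 ≈ 40.5.


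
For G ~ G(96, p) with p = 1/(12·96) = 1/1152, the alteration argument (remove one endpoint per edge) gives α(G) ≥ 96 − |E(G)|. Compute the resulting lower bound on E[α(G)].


E[|E(G)|] = C(96, 2)·p = 4560 · (1/1152) = 95/24.
E[α(G)] ≥ n − E[|E(G)|] = 96 − 95/24 = 2209/24.
Numerically: ≈ 92.0417.
(This is only a lower bound; the true E[α(G)] may be larger.)

E[α(G)] ≥ 2209/24 ≈ 92.0417.


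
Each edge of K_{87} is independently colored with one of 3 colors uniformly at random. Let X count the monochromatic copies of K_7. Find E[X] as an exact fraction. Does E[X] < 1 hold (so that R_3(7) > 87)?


E[X] = C(87, 7) · 3^{1 − 21} = 5843355957 · 3^{−20} = 5843355957/3486784401.
As a reduced fraction: E[X] = 72140197/43046721 ≈ 1.6759.
Is E[X] < 1? NO.
Since E[X] ≥ 1, the first-moment bound is inconclusive at n = 87; it does NOT by itself certify R_3(7) > 87.

E[X] = 72140197/43046721 ≈ 1.6759; E[X] ≥ 1; first-moment method inconclusive here.


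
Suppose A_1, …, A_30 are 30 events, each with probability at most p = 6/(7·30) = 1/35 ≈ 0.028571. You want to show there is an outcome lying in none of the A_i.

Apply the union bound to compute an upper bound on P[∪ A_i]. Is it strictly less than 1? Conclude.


Union bound: P[∪_{i=1}^{30} A_i] ≤ Σ_i P[A_i] ≤ 30·p = 30·(1/35) = 6/7.
Numerically: 6/7 ≈ 0.857143.
Is 6/7 < 1? YES.
Since P[∪ A_i] ≤ 6/7 < 1, the complement has P[∩ A_i^c] ≥ 1 − 6/7 = 1/7 > 0, so some outcome avoids every A_i.

30·p = 6/7 ≈ 0.857143; existence CERTIFIED by the union bound.


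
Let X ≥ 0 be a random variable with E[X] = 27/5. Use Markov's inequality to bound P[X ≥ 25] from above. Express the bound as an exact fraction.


μ = E[X] = 27/5, a = 25.
Markov: P[X ≥ 25] ≤ μ/a = (27/5)/25 = 27/125.
Numerically: ≈ 0.216000.
(Since a = 25 > μ = 5.400000, the bound 27/125 is < 1 and informative.)

P[X ≥ 25] ≤ 27/125 ≈ 0.216000.


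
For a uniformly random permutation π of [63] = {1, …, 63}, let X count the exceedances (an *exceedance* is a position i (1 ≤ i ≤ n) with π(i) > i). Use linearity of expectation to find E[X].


Write X = Σ_{i=1}^{63} X_i, where X_i = 1_{π(i) > i}.
For each fixed i, π(i) is uniform over {1, …, 63} (marginal of a uniform permutation), so P[π(i) > i] = (n − i)/n. Summing: Σ_{i=1}^{63} (n − i)/n = (0 + 1 + … + 62)/63 = 63(63 − 1)/(2·63) = (63 − 1)/2.
Hence E[X] = Σ_{i=1}^{63} (63 − i)/63 = 31 ≈ 31.00000.

E[X] = 31 = 31.00000.


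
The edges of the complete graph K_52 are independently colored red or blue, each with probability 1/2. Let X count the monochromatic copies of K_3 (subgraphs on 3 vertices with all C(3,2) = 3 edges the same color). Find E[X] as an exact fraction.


Let X = Σ_S X_S over the C(52, 3) = 22100 subsets S of size 3, where X_S = 1 if the K_3 on S is monochromatic.
For a fixed S, the K_3 on S has C(3, 2) = 3 edges. P[all 3 edges red] = (1/2)^3, and likewise for blue, so P[monochromatic] = 2·(1/2)^3 = 2^{1 − 3} = 1/4.
Summing: E[X] = C(52, 3) · 2^{1 − 3} = 22100 · 1/4 = 5525.
Numerically: E[X] ≈ 5525.00000.

E[X] = C(52,3)·2^(1−C(3,2)) = 5525 ≈ 5525.00000.


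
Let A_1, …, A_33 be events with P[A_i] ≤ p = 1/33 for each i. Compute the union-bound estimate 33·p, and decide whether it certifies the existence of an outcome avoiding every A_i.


Union bound: P[∪_{i=1}^{33} A_i] ≤ Σ_i P[A_i] ≤ 33·p = 33·(1/33) = 1.
Numerically: 1 ≈ 1.0000.
Is 1 < 1? NO.
Since the bound 1 is ≥ 1, the union bound is uninformative here; it does NOT by itself certify existence.

33·p = 1 ≈ 1.0000; existence NOT certified by the union bound.


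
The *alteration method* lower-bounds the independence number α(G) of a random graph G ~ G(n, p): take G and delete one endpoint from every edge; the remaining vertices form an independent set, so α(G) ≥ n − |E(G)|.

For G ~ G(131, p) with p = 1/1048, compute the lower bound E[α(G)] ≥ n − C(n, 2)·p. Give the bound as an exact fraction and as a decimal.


E[|E(G)|] = C(131, 2)·p = 8515 · (1/1048) = 65/8.
E[α(G)] ≥ n − E[|E(G)|] = 131 − 65/8 = 983/8.
Numerically: ≈ 122.875.
(This is only a lower bound; the true E[α(G)] may be larger.)

E[α(G)] ≥ 983/8 ≈ 122.875.


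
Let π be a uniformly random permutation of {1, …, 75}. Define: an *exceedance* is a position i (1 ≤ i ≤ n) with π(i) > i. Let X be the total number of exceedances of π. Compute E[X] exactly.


Write X = Σ_{i=1}^{75} X_i, where X_i = 1_{π(i) > i}.
For each fixed i, π(i) is uniform over {1, …, 75} (marginal of a uniform permutation), so P[π(i) > i] = (n − i)/n. Summing: Σ_{i=1}^{75} (n − i)/n = (0 + 1 + … + 74)/75 = 75(75 − 1)/(2·75) = (75 − 1)/2.
Hence E[X] = Σ_{i=1}^{75} (75 − i)/75 = 37 ≈ 37.000.

E[X] = 37 = 37.000.


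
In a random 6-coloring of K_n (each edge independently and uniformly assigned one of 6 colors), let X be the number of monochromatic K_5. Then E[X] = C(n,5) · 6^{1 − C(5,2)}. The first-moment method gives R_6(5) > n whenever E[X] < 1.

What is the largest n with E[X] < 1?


We need C(n, 5) · 6^{1 − 10} < 1, i.e. C(n, 5) < 6^{10 − 1} = 10077696.
Check values of n near the boundary:
  n = 65: C(65, 5) = 8259888; 8259888 < 10077696? YES
  n = 66: C(66, 5) = 8936928; 8936928 < 10077696? YES
  n = 67: C(67, 5) = 9657648; 9657648 < 10077696? YES
  n = 68: C(68, 5) = 10424128; 10424128 < 10077696? NO
  n = 69: C(69, 5) = 11238513; 11238513 < 10077696? NO
The largest n with C(n, 5) < 10077696 is n = 67 (where E[X] = 67067/69984 ≈ 0.958319). Hence R_6(5) > 67, i.e. R_6(5) ≥ 68.

Largest n = 67; hence R_6(5) > 67.


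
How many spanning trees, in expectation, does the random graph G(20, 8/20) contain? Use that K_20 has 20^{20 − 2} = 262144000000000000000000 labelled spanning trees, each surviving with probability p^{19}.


K_20 has 20^{20 − 2} = 262144000000000000000000 labelled spanning trees.
For each such spanning tree H, let X_H = 1 if all 19 edges of H are present in G. Then P[X_H = 1] = p^{19} = (2/5)^{19} = 524288/19073486328125.
By linearity: E[X] = Σ_H E[X_H] = 262144000000000000000000 · p^{19} = 262144000000000000000000 · 524288/19073486328125 = 36028797018963968/5.
Numerically: E[X] ≈ 7.2058e+15.

E[X] = 262144000000000000000000 · (2/5)^{19} = 36028797018963968/5 ≈ 7.2058e+15.


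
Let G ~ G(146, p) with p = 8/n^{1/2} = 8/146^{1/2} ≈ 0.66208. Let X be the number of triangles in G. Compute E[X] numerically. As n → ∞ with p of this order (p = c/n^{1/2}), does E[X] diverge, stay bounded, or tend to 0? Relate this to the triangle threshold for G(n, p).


Number of potential triangles: C(146, 3) = 508080.
Each occurs with probability p³ ≈ (0.66208)³ ≈ 2.9022891e-01.
By linearity: E[X] = C(146, 3)·p³ ≈ 508080 · 2.9022891e-01 ≈ 147459.50681.
Since α = 1/2 < 1, p = c/n^{1/2} ≫ 1/n is above the triangle threshold p ~ 1/n. Asymptotically E[X] ~ (c³/6)·n^{3(1−α)} = (8³/6)·n^{1.5} → ∞; triangles are abundant w.h.p.

E[X] ≈ 147459.50681; in regime p = Θ(1/n^{1/2}) E[X] diverges (above the triangle threshold p ~ 1/n).


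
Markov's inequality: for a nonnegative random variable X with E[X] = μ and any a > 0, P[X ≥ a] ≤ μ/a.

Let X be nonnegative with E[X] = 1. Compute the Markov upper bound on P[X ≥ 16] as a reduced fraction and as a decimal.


μ = E[X] = 1, a = 16.
Markov: P[X ≥ 16] ≤ μ/a = (1)/16 = 1/16.
Numerically: ≈ 0.062.
(Since a = 16 > μ = 1.000, the bound 1/16 is < 1 and informative.)

P[X ≥ 16] ≤ 1/16 ≈ 0.062.


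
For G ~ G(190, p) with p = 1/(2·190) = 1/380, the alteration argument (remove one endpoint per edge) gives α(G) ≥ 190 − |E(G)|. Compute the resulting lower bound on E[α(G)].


E[|E(G)|] = C(190, 2)·p = 17955 · (1/380) = 189/4.
E[α(G)] ≥ n − E[|E(G)|] = 190 − 189/4 = 571/4.
Numerically: ≈ 142.750.
(This is only a lower bound; the true E[α(G)] may be larger.)

E[α(G)] ≥ 571/4 ≈ 142.750.


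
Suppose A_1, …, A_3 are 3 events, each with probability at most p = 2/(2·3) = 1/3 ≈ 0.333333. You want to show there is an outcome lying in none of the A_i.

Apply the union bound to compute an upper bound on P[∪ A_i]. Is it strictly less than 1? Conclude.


Union bound: P[∪_{i=1}^{3} A_i] ≤ Σ_i P[A_i] ≤ 3·p = 3·(1/3) = 1.
Numerically: 1 ≈ 1.000000.
Is 1 < 1? NO.
Since the bound 1 is ≥ 1, the union bound is uninformative here; it does NOT by itself certify existence.

3·p = 1 ≈ 1.000000; existence NOT certified by the union bound.


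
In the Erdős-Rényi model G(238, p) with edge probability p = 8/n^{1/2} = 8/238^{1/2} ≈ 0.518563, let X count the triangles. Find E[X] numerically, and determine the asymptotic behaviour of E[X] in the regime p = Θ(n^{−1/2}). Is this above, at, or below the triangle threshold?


Number of potential triangles: C(238, 3) = 2218636.
Each occurs with probability p³ ≈ (0.518563)³ ≈ 1.39445507e-01.
By linearity: E[X] = C(238, 3)·p³ ≈ 2218636 · 1.39445507e-01 ≈ 309378.821681.
Since α = 1/2 < 1, p = c/n^{1/2} ≫ 1/n is above the triangle threshold p ~ 1/n. Asymptotically E[X] ~ (c³/6)·n^{3(1−α)} = (8³/6)·n^{1.5} → ∞; triangles are abundant w.h.p.

E[X] ≈ 309378.821681; in regime p = Θ(1/n^{1/2}) E[X] diverges (above the triangle threshold p ~ 1/n).


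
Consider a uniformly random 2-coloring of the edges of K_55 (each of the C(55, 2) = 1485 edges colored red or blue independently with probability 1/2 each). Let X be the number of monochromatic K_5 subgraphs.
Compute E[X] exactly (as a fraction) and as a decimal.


Let X = Σ_S X_S over the C(55, 5) = 3478761 subsets S of size 5, where X_S = 1 if the K_5 on S is monochromatic.
For a fixed S, the K_5 on S has C(5, 2) = 10 edges. P[all 10 edges red] = (1/2)^10, and likewise for blue, so P[monochromatic] = 2·(1/2)^10 = 2^{1 − 10} = 1/512.
By linearity of expectation: E[X] = C(55, 5) · 2^{1 − 10} = 3478761 · 1/512 = 3478761/512.
Numerically: E[X] ≈ 6794.455.

E[X] = C(55,5)·2^(1−C(5,2)) = 3478761/512 ≈ 6794.455.


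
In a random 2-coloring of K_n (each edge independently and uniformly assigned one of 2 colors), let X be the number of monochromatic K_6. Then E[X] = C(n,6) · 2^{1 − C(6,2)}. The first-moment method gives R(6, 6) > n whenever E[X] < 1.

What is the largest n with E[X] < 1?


We need C(n, 6) · 2^{1 − 15} < 1, i.e. C(n, 6) < 2^{15 − 1} = 16384.
Check values of n near the boundary:
  n = 12: C(12, 6) = 924; 924 < 16384? YES
  n = 13: C(13, 6) = 1716; 1716 < 16384? YES
  n = 14: C(14, 6) = 3003; 3003 < 16384? YES
  n = 15: C(15, 6) = 5005; 5005 < 16384? YES
  n = 16: C(16, 6) = 8008; 8008 < 16384? YES
  n = 17: C(17, 6) = 12376; 12376 < 16384? YES
  n = 18: C(18, 6) = 18564; 18564 < 16384? NO
The largest n with C(n, 6) < 16384 is n = 17 (where E[X] = 1547/2048 ≈ 0.755). Hence R(6, 6) > 17, i.e. R(6, 6) ≥ 18.

Largest n = 17; hence R(6, 6) > 17.


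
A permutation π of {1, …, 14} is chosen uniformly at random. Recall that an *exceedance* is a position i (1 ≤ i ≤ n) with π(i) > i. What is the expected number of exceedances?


Write X = Σ_{i=1}^{14} X_i, where X_i = 1_{π(i) > i}.
For each fixed i, π(i) is uniform over {1, …, 14} (marginal of a uniform permutation), so P[π(i) > i] = (n − i)/n. Summing: Σ_{i=1}^{14} (n − i)/n = (0 + 1 + … + 13)/14 = 14(14 − 1)/(2·14) = (14 − 1)/2.
Hence E[X] = Σ_{i=1}^{14} (14 − i)/14 = 13/2 ≈ 6.500000.

E[X] = 13/2 = 6.500000.


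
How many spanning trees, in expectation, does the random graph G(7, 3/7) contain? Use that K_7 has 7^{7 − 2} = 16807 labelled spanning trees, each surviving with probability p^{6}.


K_7 has 7^{7 − 2} = 16807 labelled spanning trees.
For each such spanning tree H, let X_H = 1 if all 6 edges of H are present in G. Then P[X_H = 1] = p^{6} = (3/7)^{6} = 729/117649.
Summing the indicators: E[X] = Σ_H E[X_H] = 16807 · p^{6} = 16807 · 729/117649 = 729/7.
Numerically: E[X] ≈ 104.14.

E[X] = 16807 · (3/7)^{6} = 729/7 ≈ 104.14.


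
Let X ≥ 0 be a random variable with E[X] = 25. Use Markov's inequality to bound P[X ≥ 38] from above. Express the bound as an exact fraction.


μ = E[X] = 25, a = 38.
Markov: P[X ≥ 38] ≤ μ/a = (25)/38 = 25/38.
Numerically: ≈ 0.657895.
(Since a = 38 > μ = 25.000000, the bound 25/38 is < 1 and informative.)

P[X ≥ 38] ≤ 25/38 ≈ 0.657895.


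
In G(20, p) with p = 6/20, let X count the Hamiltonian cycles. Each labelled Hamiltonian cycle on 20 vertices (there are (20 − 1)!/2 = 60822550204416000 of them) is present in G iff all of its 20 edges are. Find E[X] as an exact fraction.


K_20 has (20 − 1)!/2 = 60822550204416000 labelled Hamiltonian cycles.
For each such Hamiltonian cycle H, let X_H = 1 if all 20 edges of H are present in G. Then P[X_H = 1] = p^{20} = (3/10)^{20} = 3486784401/100000000000000000000.
By linearity of expectation: E[X] = Σ_H E[X_H] = 60822550204416000 · p^{20} = 60822550204416000 · 3486784401/100000000000000000000 = 51776152168407487821/24414062500000.
Numerically: E[X] ≈ 2.12e+06.

E[X] = 60822550204416000 · (3/10)^{20} = 51776152168407487821/24414062500000 ≈ 2.12e+06.


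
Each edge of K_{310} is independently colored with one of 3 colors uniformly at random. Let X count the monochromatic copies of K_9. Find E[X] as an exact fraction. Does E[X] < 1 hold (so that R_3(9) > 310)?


E[X] = C(310, 9) · 3^{1 − 36} = 64802334749614660 · 3^{−35} = 64802334749614660/50031545098999707.
As a reduced fraction: E[X] = 64802334749614660/50031545098999707 ≈ 1.2952.
Is E[X] < 1? NO.
Since E[X] ≥ 1, the first-moment bound is inconclusive at n = 310; it does NOT by itself certify R_3(9) > 310.

E[X] = 64802334749614660/50031545098999707 ≈ 1.2952; E[X] ≥ 1; first-moment method inconclusive here.


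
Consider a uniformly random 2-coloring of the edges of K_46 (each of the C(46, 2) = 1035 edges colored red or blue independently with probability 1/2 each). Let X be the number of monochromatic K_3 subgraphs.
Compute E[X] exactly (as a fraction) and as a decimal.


Let X = Σ_S X_S over the C(46, 3) = 15180 subsets S of size 3, where X_S = 1 if the K_3 on S is monochromatic.
For a fixed S, the K_3 on S has C(3, 2) = 3 edges. P[all 3 edges red] = (1/2)^3, and likewise for blue, so P[monochromatic] = 2·(1/2)^3 = 2^{1 − 3} = 1/4.
Summing: E[X] = C(46, 3) · 2^{1 − 3} = 15180 · 1/4 = 3795.
Numerically: E[X] ≈ 3795.00000.

E[X] = C(46,3)·2^(1−C(3,2)) = 3795 ≈ 3795.00000.


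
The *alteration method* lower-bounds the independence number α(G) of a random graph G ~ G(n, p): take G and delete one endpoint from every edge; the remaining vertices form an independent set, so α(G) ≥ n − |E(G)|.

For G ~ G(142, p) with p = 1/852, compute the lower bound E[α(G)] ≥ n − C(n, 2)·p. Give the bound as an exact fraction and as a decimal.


E[|E(G)|] = C(142, 2)·p = 10011 · (1/852) = 47/4.
E[α(G)] ≥ n − E[|E(G)|] = 142 − 47/4 = 521/4.
Numerically: ≈ 130.250.
(This is only a lower bound; the true E[α(G)] may be larger.)

E[α(G)] ≥ 521/4 ≈ 130.250.


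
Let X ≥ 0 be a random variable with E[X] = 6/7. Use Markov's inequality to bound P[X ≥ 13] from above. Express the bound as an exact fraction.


μ = E[X] = 6/7, a = 13.
Markov: P[X ≥ 13] ≤ μ/a = (6/7)/13 = 6/91.
Numerically: ≈ 0.066.
(Since a = 13 > μ = 0.857, the bound 6/91 is < 1 and informative.)

P[X ≥ 13] ≤ 6/91 ≈ 0.066.


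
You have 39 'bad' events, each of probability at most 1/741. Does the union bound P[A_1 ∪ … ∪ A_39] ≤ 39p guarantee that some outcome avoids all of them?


Union bound: P[∪_{i=1}^{39} A_i] ≤ Σ_i P[A_i] ≤ 39·p = 39·(1/741) = 1/19.
Numerically: 1/19 ≈ 0.053.
Is 1/19 < 1? YES.
Since P[∪ A_i] ≤ 1/19 < 1, the complement has P[∩ A_i^c] ≥ 1 − 1/19 = 18/19 > 0, so some outcome avoids every A_i.

39·p = 1/19 ≈ 0.053; existence CERTIFIED by the union bound.


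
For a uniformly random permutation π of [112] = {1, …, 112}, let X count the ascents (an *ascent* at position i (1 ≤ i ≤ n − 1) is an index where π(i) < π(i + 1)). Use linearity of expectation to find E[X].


Write X = Σ X_I over i = 1, …, 111, with X_I the indicator of one ascent.
There are 111 indicators.
For each fixed i, the pair (π(i), π(i+1)) is a uniformly random ordered pair of distinct values from {1, …, 112}; by symmetry P[π(i) < π(i+1)] = 1/2.
By linearity: E[X] = 111 · (1/2) = (112 − 1) · (1/2) = 111/2 ≈ 55.50000.

E[X] = 111/2 = 55.50000.


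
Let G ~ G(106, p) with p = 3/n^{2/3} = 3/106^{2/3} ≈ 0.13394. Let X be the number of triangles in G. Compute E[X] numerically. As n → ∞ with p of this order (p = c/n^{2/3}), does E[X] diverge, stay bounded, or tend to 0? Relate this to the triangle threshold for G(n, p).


Number of potential triangles: C(106, 3) = 192920.
Each occurs with probability p³ ≈ (0.13394)³ ≈ 2.4029904e-03.
By linearity: E[X] = C(106, 3)·p³ ≈ 192920 · 2.4029904e-03 ≈ 463.58491.
Since α = 2/3 < 1, p = c/n^{2/3} ≫ 1/n is above the triangle threshold p ~ 1/n. Asymptotically E[X] ~ (c³/6)·n^{3(1−α)} = (3³/6)·n^{1} → ∞; triangles are abundant w.h.p.

E[X] ≈ 463.58491; in regime p = Θ(1/n^{2/3}) E[X] diverges (above the triangle threshold p ~ 1/n).


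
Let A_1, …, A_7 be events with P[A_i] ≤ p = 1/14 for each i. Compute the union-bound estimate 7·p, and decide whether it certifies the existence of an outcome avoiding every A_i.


Union bound: P[∪_{i=1}^{7} A_i] ≤ Σ_i P[A_i] ≤ 7·p = 7·(1/14) = 1/2.
Numerically: 1/2 ≈ 0.5000000.
Is 1/2 < 1? YES.
Since P[∪ A_i] ≤ 1/2 < 1, the complement has P[∩ A_i^c] ≥ 1 − 1/2 = 1/2 > 0, so some outcome avoids every A_i.

7·p = 1/2 ≈ 0.5000000; existence CERTIFIED by the union bound.


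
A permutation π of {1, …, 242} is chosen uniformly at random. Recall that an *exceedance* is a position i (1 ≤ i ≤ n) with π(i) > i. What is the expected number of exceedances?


Write X = Σ_{i=1}^{242} X_i, where X_i = 1_{π(i) > i}.
For each fixed i, π(i) is uniform over {1, …, 242} (marginal of a uniform permutation), so P[π(i) > i] = (n − i)/n. Summing: Σ_{i=1}^{242} (n − i)/n = (0 + 1 + … + 241)/242 = 242(242 − 1)/(2·242) = (242 − 1)/2.
Hence E[X] = Σ_{i=1}^{242} (242 − i)/242 = 241/2 ≈ 120.500.

E[X] = 241/2 = 120.500.
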